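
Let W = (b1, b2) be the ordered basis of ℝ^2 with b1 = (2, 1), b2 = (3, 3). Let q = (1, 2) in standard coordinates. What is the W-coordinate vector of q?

[q]_W is the unique c with M c = q, where M has columns b1, b2.
System: 2c_1 + 3c_2 = 1, c_1 + 3c_2 = 2; solving gives c_1 = -1, c_2 = 1.
Check: -b1 + b2 = (1, 2).

(-1, 1)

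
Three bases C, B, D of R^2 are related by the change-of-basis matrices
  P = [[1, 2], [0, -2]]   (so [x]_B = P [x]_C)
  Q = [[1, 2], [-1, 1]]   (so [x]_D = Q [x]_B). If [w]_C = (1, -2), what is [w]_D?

Apply P to get B-coordinates (-3, 4), then Q to get D-coordinates.
The result is [w]_D = (5, 7).

(5, 7)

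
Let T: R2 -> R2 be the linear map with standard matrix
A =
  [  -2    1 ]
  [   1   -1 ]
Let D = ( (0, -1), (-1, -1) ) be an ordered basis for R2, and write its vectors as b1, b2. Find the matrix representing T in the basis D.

[[-2, 1], [1, -1]]

Let P have columns b1, b2. Then [T]_D = P^(-1) A P.
Here det P = -1, so P^(-1) is integer; computing A P first and then P^(-1)(A P) gives [[-2, 1], [1, -1]].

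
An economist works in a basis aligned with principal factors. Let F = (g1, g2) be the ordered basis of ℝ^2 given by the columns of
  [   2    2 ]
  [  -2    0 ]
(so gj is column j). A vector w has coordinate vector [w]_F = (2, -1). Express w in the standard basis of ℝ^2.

The coordinates say w = 2g1 - g2; adding the scaled basis vectors gives (2, -4).

(2, -4)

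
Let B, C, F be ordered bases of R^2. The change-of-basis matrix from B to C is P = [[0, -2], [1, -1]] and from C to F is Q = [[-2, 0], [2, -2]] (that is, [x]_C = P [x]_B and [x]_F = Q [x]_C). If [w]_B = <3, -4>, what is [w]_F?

Apply P to get C-coordinates <8, 7>, then Q to get F-coordinates.
The result is [w]_F = <-16, 2>.

<-16, 2>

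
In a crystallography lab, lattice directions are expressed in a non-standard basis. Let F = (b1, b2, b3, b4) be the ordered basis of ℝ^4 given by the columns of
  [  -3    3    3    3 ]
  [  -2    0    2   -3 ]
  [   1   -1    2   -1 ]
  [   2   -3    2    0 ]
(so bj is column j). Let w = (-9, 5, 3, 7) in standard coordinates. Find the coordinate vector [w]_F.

[w]_F is the unique c with M c = w, where M has columns b1, ..., b4.
Gaussian elimination on [M | w] yields c = (-1, -3, 0, -1).
Check: -b1 - 3b2 + 0·b3 - b4 = (-9, 5, 3, 7).

(-1, -3, 0, -1)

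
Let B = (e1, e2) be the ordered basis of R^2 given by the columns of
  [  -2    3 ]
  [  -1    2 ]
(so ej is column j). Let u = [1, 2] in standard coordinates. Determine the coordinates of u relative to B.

Write u = c_1 e1 + c_2 e2 and solve for the c_i.
System: -2c_1 + 3c_2 = 1, -c_1 + 2c_2 = 2; solving gives c_1 = 4, c_2 = 3.
Check: 4e1 + 3e2 = [1, 2].

[4, 3]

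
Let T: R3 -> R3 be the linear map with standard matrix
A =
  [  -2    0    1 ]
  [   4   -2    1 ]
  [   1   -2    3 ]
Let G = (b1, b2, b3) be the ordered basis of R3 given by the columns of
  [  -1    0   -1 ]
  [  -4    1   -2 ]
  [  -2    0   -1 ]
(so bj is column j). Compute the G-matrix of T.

Let P have columns b1, ..., b3. Then [T]_G = P^(-1) A P.
Here det P = -1, so P^(-1) is integer; computing A P first and then P^(-1)(A P) gives [[-1, 2, 1], [0, 2, -1], [1, -2, -2]].

[[-1, 2, 1], [0, 2, -1], [1, -2, -2]]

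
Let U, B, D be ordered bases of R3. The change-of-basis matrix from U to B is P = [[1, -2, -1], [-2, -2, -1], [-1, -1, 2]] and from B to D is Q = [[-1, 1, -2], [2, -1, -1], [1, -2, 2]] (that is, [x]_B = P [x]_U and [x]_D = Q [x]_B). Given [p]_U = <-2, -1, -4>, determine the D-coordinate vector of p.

<16, 3, -26>

Apply P to get B-coordinates <4, 10, -5>, then Q to get D-coordinates.
The result is [p]_D = <16, 3, -26>.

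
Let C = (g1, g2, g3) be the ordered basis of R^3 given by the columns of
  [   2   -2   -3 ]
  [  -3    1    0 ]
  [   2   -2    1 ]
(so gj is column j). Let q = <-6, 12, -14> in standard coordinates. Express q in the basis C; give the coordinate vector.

Write q = c_1 g1 + ... + c_3 g3 and solve for the c_i.
Gaussian elimination on [M | q] yields c = (-3, 3, -2).
Check: -3g1 + 3g2 - 2g3 = <-6, 12, -14>.

<-3, 3, -2>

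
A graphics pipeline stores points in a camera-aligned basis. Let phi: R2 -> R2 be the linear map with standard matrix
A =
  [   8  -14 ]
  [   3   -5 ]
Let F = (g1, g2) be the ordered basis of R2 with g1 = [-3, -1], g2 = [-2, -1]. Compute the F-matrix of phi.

Let P have columns g1, g2. Then [phi]_F = P^(-1) A P.
Here det P = 1, so P^(-1) is integer; computing A P first and then P^(-1)(A P) gives [[2, 0], [2, 1]].

[[2, 0], [2, 1]]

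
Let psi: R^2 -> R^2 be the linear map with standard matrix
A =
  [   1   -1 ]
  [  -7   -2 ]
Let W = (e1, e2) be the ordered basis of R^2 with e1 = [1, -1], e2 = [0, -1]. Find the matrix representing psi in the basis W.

With P the matrix whose columns are e1, e2, [psi]_W = P^(-1) A P.
Column by column: psi(e1) = A e1 = [2, -5]; its W-coordinates [2, 3] give column 1.
Continuing for each basis vector yields [psi]_W = [[2, 1], [3, -3]].

[[2, 1], [3, -3]]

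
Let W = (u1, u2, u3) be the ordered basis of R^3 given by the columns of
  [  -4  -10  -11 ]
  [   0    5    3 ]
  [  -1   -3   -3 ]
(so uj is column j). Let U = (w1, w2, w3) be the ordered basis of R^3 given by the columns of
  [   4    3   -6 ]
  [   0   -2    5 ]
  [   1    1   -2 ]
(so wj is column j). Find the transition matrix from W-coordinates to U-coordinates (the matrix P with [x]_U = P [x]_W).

[[-1, -1, -2], [0, 0, 1], [0, 1, 1]]

Let M have columns uj and N have columns wj. Then for every x, N [x]_U = x = M [x]_W, so P = N^(-1) M.
Since det N = -1, N^(-1) has integer entries; multiplying gives P = [[-1, -1, -2], [0, 0, 1], [0, 1, 1]].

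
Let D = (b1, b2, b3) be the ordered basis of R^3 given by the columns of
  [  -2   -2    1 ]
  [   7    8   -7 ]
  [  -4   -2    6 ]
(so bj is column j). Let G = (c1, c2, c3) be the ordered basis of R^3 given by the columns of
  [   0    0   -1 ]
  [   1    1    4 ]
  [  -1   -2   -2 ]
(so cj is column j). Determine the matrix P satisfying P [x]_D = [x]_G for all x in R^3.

[[-2, 2, -2], [1, -2, -1], [2, 2, -1]]

Take x = bj: its D-coordinates are the j-th standard unit vector, so P e_j — column j of P — equals [bj]_G.
b1 = -2c1 + c2 + 2c3, giving column 1 = [-2, 1, 2]; repeating for each j gives P = [[-2, 2, -2], [1, -2, -1], [2, 2, -1]].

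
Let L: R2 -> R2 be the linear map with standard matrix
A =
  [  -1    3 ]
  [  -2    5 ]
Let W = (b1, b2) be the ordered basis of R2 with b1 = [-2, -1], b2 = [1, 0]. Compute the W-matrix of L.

[[1, 2], [1, 3]]

With P the matrix whose columns are b1, b2, [L]_W = P^(-1) A P.
Column by column: L(b1) = A b1 = [-1, -1]; its W-coordinates [1, 1] give column 1.
Continuing for each basis vector yields [L]_W = [[1, 2], [1, 3]].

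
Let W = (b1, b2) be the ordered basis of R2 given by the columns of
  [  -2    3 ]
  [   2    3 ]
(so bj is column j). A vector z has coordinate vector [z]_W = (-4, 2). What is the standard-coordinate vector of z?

(14, -2)

z = M [z]_W, where M has columns b1, b2.
Carrying out the matrix-vector product, z = (14, -2).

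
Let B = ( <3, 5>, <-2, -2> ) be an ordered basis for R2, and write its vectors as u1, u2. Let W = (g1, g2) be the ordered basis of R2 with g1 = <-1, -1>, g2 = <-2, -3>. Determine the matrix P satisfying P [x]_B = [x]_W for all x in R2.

Let M have columns uj and N have columns gj. Then for every x, N [x]_W = x = M [x]_B, so P = N^(-1) M.
Since det N = 1, N^(-1) has integer entries; multiplying gives P = [[1, 2], [-2, 0]].

[[1, 2], [-2, 0]]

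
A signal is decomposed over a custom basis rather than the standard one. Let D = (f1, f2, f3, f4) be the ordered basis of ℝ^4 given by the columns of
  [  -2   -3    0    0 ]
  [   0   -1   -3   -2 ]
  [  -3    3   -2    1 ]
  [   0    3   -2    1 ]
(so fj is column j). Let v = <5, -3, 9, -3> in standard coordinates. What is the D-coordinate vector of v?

<-4, 1, 2, -2>

Write v = c_1 f1 + ... + c_4 f4 and solve for the c_i.
Row-reducing the augmented matrix [M | v] gives c = (-4, 1, 2, -2).
Check: -4f1 + f2 + 2f3 - 2f4 = <5, -3, 9, -3>.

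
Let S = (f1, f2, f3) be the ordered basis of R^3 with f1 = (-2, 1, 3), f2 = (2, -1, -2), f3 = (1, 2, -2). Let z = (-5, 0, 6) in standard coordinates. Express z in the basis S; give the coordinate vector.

[z]_S is the unique c with M c = z, where M has columns f1, ..., f3.
Solving this 3x3 system gives c = (0, -2, -1).
Check: 0·f1 - 2f2 - f3 = (-5, 0, 6).

(0, -2, -1)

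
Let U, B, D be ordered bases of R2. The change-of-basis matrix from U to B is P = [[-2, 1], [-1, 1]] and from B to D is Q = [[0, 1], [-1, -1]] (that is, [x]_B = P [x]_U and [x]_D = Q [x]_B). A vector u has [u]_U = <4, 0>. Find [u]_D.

<-4, 12>

Composing the changes, [u]_D = Q P [u]_U.
Q P = [[-1, 1], [3, -2]]; applying this to <4, 0> gives <-4, 12>.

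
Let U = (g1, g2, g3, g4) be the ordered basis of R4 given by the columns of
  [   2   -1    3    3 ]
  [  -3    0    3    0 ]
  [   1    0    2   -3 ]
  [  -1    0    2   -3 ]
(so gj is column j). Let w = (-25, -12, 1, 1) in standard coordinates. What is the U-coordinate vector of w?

[w]_U is the unique c with M c = w, where M has columns g1, ..., g4.
Gaussian elimination on [M | w] yields c = (0, 4, -4, -3).
Check: 0·g1 + 4g2 - 4g3 - 3g4 = (-25, -12, 1, 1).

(0, 4, -4, -3)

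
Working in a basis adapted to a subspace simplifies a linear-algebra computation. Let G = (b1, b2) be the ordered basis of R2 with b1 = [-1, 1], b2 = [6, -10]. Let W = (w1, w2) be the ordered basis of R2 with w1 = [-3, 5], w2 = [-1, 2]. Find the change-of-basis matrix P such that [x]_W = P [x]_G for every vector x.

Column j of P is [bj]_W, since P maps G-coordinates to W-coordinates.
Expressing b1 in W: b1 = w1 - 2w2, so column 1 of P is [1, -2].
Doing the same for each bj gives P = [[1, -2], [-2, 0]].

[[1, -2], [-2, 0]]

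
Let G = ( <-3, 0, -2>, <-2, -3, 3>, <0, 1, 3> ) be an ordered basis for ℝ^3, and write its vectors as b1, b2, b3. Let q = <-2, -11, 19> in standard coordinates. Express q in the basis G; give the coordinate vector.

Write q = c_1 b1 + ... + c_3 b3 and solve for the c_i.
Gaussian elimination on [M | q] yields c = (-2, 4, 1).
Check: -2b1 + 4b2 + b3 = <-2, -11, 19>.

<-2, 4, 1>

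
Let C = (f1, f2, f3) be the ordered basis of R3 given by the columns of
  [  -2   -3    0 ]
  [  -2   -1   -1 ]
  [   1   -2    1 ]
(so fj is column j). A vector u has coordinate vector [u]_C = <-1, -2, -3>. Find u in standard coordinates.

<8, 7, 0>

The coordinates say u = -f1 - 2f2 - 3f3; adding the scaled basis vectors gives <8, 7, 0>.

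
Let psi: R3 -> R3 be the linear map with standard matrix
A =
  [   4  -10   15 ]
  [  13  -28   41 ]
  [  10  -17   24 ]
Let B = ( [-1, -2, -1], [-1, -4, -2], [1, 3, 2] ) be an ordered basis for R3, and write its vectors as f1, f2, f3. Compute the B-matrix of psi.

Let P have columns f1, ..., f3. Then [psi]_B = P^(-1) A P.
Here det P = 1, so P^(-1) is integer; computing A P first and then P^(-1)(A P) gives [[-2, -2, -1], [-1, -1, 0], [-2, 3, 3]].

[[-2, -2, -1], [-1, -1, 0], [-2, 3, 3]]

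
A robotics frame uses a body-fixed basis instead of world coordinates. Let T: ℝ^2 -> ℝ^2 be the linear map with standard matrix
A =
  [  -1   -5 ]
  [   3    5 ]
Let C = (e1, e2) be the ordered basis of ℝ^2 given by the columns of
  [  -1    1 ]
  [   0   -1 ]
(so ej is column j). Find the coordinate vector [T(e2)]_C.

Compute T(e2) = A e2 = (4, -2) in standard coordinates.
Then write this in C-coordinates: solve for y in y_1 e1 + y_2 e2 = (4, -2).
This gives y = (-2, 2), which is column 2 of [T]_C.

(-2, 2)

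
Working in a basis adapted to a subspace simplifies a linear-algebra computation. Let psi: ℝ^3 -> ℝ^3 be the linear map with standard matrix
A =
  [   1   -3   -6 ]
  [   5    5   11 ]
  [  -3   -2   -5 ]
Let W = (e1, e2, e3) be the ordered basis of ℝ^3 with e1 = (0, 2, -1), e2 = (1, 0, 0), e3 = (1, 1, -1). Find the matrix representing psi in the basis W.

Let P have columns e1, ..., e3. Then [psi]_W = P^(-1) A P.
Here det P = 1, so P^(-1) is integer; computing A P first and then P^(-1)(A P) gives [[0, 2, -1], [1, 0, 3], [-1, 1, 1]].

[[0, 2, -1], [1, 0, 3], [-1, 1, 1]]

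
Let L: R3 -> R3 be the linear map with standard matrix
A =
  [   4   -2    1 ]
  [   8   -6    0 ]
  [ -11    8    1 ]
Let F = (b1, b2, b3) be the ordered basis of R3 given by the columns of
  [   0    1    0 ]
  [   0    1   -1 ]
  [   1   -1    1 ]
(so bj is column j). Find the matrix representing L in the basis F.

With P the matrix whose columns are b1, ..., b3, [L]_F = P^(-1) A P.
Column by column: L(b1) = A b1 = <1, 0, 1>; its F-coordinates <1, 1, 1> give column 1.
Continuing for each basis vector yields [L]_F = [[1, -2, -1], [1, 1, 3], [1, -1, -3]].

[[1, -2, -1], [1, 1, 3], [1, -1, -3]]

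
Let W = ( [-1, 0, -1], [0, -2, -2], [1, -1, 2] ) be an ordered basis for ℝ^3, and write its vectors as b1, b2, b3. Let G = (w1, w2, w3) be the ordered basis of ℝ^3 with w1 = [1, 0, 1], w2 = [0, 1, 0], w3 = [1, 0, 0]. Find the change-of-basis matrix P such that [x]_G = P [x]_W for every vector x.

Column j of P is [bj]_G, since P maps W-coordinates to G-coordinates.
Expressing b1 in G: b1 = -w1 + 0·w2 + 0·w3, so column 1 of P is [-1, 0, 0].
Doing the same for each bj gives P = [[-1, -2, 2], [0, -2, -1], [0, 2, -1]].

[[-1, -2, 2], [0, -2, -1], [0, 2, -1]]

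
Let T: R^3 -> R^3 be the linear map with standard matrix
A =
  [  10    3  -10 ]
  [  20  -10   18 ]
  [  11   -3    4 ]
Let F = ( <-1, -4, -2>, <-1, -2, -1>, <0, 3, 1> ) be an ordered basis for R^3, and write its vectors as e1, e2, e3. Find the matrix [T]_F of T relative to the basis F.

Let P have columns e1, ..., e3. Then [T]_F = P^(-1) A P.
Here det P = 1, so P^(-1) is integer; computing A P first and then P^(-1)(A P) gives [[3, 3, 2], [-1, 3, -1], [-2, 0, -2]].

[[3, 3, 2], [-1, 3, -1], [-2, 0, -2]]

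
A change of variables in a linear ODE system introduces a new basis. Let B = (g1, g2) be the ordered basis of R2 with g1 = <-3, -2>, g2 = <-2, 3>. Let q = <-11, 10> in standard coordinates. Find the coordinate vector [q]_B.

<1, 4>

[q]_B is the unique c with M c = q, where M has columns g1, g2.
System: -3c_1 - 2c_2 = -11, -2c_1 + 3c_2 = 10; solving gives c_1 = 1, c_2 = 4.
Check: g1 + 4g2 = <-11, 10>.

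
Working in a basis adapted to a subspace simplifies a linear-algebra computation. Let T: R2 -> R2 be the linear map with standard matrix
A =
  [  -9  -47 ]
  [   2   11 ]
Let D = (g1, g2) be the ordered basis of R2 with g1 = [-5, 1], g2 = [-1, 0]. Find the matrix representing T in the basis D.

[[1, -2], [-3, 1]]

Let P have columns g1, g2. Then [T]_D = P^(-1) A P.
Here det P = 1, so P^(-1) is integer; computing A P first and then P^(-1)(A P) gives [[1, -2], [-3, 1]].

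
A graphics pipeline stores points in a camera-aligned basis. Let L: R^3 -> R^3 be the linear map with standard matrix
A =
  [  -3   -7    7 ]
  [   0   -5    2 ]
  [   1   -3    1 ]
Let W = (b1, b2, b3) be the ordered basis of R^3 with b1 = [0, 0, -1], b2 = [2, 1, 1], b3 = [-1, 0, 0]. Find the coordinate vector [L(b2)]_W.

Compute L(b2) = A b2 = [-6, -3, 0] in standard coordinates.
Then write this in W-coordinates: solve for y in y_1 b1 + ... + y_3 b3 = [-6, -3, 0].
This gives y = [-3, -3, 0], which is column 2 of [L]_W.

[-3, -3, 0]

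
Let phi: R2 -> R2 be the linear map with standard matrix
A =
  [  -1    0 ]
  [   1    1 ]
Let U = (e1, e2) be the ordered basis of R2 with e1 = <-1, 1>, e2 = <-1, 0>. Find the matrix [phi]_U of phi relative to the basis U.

Let P have columns e1, e2. Then [phi]_U = P^(-1) A P.
Here det P = 1, so P^(-1) is integer; computing A P first and then P^(-1)(A P) gives [[0, -1], [-1, 0]].

[[0, -1], [-1, 0]]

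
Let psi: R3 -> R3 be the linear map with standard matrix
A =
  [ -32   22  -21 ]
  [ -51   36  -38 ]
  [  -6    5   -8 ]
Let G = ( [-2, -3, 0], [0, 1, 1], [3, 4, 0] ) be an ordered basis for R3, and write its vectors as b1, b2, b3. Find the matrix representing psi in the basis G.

[[1, 1, 1], [-3, -3, 2], [0, 1, -2]]

The j-th column of [psi]_G is [psi(bj)]_G.
psi(b1) = A b1 = [-2, -6, -3] = b1 - 3b2 + 0·b3, so column 1 is [1, -3, 0].
Repeating for b2, b3 and assembling the columns gives [[1, 1, 1], [-3, -3, 2], [0, 1, -2]].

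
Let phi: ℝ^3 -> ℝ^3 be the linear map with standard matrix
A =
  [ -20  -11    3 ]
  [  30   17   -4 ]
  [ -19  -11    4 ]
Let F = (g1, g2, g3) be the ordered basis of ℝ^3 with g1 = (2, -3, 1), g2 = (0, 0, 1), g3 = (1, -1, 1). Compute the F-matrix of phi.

[[-1, 1, -3], [2, 2, -1], [-2, 1, 0]]

With P the matrix whose columns are g1, ..., g3, [phi]_F = P^(-1) A P.
Column by column: phi(g1) = A g1 = (-4, 5, -1); its F-coordinates (-1, 2, -2) give column 1.
Continuing for each basis vector yields [phi]_F = [[-1, 1, -3], [2, 2, -1], [-2, 1, 0]].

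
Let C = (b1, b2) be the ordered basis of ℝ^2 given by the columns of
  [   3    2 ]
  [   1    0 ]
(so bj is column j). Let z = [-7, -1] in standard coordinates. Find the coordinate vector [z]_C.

[-1, -2]

[z]_C is the unique c with M c = z, where M has columns b1, b2.
System: 3c_1 + 2c_2 = -7, c_1 + 0c_2 = -1; solving gives c_1 = -1, c_2 = -2.
Check: -b1 - 2b2 = [-7, -1].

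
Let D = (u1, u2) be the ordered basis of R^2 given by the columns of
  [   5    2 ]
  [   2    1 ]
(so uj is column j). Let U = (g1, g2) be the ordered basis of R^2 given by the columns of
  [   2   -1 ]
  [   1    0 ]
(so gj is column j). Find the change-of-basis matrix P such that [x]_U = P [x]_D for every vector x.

Column j of P is [uj]_U, since P maps D-coordinates to U-coordinates.
Expressing u1 in U: u1 = 2g1 - g2, so column 1 of P is (2, -1).
Doing the same for each uj gives P = [[2, 1], [-1, 0]].

[[2, 1], [-1, 0]]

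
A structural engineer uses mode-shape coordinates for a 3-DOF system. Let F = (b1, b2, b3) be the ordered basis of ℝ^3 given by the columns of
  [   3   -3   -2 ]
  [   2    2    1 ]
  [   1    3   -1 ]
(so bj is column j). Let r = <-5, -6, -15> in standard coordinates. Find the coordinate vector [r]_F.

We seek scalars with c_1 b1 + ... + c_3 b3 = r; equivalently solve M c = r where the columns of M are b1, ..., b3.
Gaussian elimination on [M | r] yields c = (-2, -3, 4).
Check: -2b1 - 3b2 + 4b3 = <-5, -6, -15>.

<-2, -3, 4>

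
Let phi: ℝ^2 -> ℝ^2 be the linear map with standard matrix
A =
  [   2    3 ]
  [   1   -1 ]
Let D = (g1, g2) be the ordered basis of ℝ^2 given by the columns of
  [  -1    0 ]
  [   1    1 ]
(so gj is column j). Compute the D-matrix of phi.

Let P have columns g1, g2. Then [phi]_D = P^(-1) A P.
Here det P = -1, so P^(-1) is integer; computing A P first and then P^(-1)(A P) gives [[-1, -3], [-1, 2]].

[[-1, -3], [-1, 2]]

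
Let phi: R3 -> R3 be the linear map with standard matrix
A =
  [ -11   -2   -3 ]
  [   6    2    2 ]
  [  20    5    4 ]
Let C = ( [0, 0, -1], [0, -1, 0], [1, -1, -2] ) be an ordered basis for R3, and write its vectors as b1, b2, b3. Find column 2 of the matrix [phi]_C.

[1, 0, 2]

Column 2 of [phi]_C is the C-coordinate vector of phi(b2).
In standard coordinates phi(b2) = A b2 = [2, -2, -5].
Converting to C: [2, -2, -5] = b1 + 0·b2 + 2b3, so the coordinate vector is [1, 0, 2].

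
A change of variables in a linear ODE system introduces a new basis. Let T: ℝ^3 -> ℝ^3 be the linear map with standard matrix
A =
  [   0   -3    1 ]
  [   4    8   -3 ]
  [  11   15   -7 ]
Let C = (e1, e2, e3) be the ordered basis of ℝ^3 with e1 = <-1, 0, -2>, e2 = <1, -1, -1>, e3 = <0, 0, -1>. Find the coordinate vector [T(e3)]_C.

<-2, -3, 0>

Compute T(e3) = A e3 = <-1, 3, 7> in standard coordinates.
Then write this in C-coordinates: solve for y in y_1 e1 + ... + y_3 e3 = <-1, 3, 7>.
This gives y = <-2, -3, 0>, which is column 3 of [T]_C.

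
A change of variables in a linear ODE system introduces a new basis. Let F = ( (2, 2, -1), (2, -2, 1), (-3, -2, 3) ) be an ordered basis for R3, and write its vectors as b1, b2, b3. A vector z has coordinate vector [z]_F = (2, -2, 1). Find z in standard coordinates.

(-3, 6, -1)

The coordinates say z = 2b1 - 2b2 + b3; adding the scaled basis vectors gives (-3, 6, -1).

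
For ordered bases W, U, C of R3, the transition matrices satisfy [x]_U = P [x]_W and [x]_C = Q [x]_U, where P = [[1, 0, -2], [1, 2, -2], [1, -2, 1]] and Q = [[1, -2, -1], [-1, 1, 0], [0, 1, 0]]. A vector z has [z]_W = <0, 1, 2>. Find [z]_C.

First [z]_U = P [z]_W = <-4, -2, 0>.
Then [z]_C = Q [z]_U = <0, 2, -2>.

<0, 2, -2>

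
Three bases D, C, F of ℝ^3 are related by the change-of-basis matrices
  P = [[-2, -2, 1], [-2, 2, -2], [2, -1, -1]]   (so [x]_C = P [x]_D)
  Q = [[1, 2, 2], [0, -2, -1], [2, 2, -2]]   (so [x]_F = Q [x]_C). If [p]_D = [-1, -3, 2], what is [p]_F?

[-8, 17, 6]

First [p]_C = P [p]_D = [10, -8, -1].
Then [p]_F = Q [p]_C = [-8, 17, 6].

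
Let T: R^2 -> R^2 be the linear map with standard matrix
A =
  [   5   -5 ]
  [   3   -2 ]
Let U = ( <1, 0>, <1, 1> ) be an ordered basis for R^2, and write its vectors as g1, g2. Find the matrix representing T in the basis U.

[[2, -1], [3, 1]]

The j-th column of [T]_U is [T(gj)]_U.
T(g1) = A g1 = <5, 3> = 2g1 + 3g2, so column 1 is <2, 3>.
Repeating for g2 and assembling the columns gives [[2, -1], [3, 1]].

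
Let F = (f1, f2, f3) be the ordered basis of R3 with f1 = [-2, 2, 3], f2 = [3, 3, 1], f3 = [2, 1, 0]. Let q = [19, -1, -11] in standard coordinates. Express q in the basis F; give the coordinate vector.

[q]_F is the unique c with M c = q, where M has columns f1, ..., f3.
Gaussian elimination on [M | q] yields c = (-4, 1, 4).
Check: -4f1 + f2 + 4f3 = [19, -1, -11].

[-4, 1, 4]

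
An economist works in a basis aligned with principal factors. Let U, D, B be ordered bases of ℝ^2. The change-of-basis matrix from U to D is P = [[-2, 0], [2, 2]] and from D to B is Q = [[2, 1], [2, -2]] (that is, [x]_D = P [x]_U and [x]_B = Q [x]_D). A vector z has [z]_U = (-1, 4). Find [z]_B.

Composing the changes, [z]_B = Q P [z]_U.
Q P = [[-2, 2], [-8, -4]]; applying this to (-1, 4) gives (10, -8).

(10, -8)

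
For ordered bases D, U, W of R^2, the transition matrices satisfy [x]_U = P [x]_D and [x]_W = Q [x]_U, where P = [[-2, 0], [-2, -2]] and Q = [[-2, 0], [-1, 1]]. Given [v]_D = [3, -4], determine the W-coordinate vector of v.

[12, 8]

Apply P to get U-coordinates [-6, 2], then Q to get W-coordinates.
The result is [v]_W = [12, 8].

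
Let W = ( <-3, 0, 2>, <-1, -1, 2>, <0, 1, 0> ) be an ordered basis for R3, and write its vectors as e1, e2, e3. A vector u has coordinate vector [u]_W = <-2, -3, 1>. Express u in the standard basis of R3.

The coordinates say u = -2e1 - 3e2 + e3; adding the scaled basis vectors gives <9, 4, -10>.

<9, 4, -10>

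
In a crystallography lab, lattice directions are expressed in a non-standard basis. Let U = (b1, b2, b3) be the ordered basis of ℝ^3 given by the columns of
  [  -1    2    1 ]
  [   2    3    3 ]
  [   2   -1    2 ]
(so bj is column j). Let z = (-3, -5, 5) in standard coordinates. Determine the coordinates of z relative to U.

[z]_U is the unique c with M c = z, where M has columns b1, ..., b3.
Gaussian elimination on [M | z] yields c = (-1, -3, 2).
Check: -b1 - 3b2 + 2b3 = (-3, -5, 5).

(-1, -3, 2)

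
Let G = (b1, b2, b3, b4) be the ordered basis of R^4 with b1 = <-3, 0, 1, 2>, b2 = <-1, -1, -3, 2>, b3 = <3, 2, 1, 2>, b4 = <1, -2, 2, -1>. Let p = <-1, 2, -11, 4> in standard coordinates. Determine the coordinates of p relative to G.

<-1, 2, 0, -2>

We seek scalars with c_1 b1 + ... + c_4 b4 = p; equivalently solve M c = p where the columns of M are b1, ..., b4.
Solving this 4x4 system gives c = (-1, 2, 0, -2).
Check: -b1 + 2b2 + 0·b3 - 2b4 = <-1, 2, -11, 4>.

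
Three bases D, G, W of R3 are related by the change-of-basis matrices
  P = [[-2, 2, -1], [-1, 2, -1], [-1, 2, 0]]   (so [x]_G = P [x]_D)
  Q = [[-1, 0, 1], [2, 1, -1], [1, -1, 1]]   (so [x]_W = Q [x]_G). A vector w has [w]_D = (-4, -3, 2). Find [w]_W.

(-2, -2, 2)

First [w]_G = P [w]_D = (0, -4, -2).
Then [w]_W = Q [w]_G = (-2, -2, 2).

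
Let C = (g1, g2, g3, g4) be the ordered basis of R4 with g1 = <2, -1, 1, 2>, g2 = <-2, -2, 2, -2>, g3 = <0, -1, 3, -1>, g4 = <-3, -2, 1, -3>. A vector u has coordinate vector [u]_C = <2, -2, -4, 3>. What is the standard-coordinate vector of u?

<-1, 0, -11, 3>

By definition u = 2g1 - 2g2 - 4g3 + 3g4.
Summing componentwise gives <-1, 0, -11, 3>.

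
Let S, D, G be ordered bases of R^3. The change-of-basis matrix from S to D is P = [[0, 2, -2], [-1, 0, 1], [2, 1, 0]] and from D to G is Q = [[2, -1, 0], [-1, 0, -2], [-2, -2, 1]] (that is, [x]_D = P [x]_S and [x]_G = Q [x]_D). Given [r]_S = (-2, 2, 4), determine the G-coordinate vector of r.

(-14, 8, -6)

Apply P to get D-coordinates (-4, 6, -2), then Q to get G-coordinates.
The result is [r]_G = (-14, 8, -6).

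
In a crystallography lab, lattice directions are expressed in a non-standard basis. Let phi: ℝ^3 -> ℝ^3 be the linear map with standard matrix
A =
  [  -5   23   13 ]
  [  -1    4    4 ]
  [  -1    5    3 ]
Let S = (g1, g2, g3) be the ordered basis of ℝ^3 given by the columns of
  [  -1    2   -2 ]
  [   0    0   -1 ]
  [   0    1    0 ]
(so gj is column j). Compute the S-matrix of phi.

[[-1, 3, 3], [1, 1, -3], [-1, -2, 2]]

The j-th column of [phi]_S is [phi(gj)]_S.
phi(g1) = A g1 = (5, 1, 1) = -g1 + g2 - g3, so column 1 is (-1, 1, -1).
Repeating for g2, g3 and assembling the columns gives [[-1, 3, 3], [1, 1, -3], [-1, -2, 2]].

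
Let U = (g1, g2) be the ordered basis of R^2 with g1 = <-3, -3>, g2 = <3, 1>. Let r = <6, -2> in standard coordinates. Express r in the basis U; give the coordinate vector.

[r]_U is the unique c with M c = r, where M has columns g1, g2.
System: -3c_1 + 3c_2 = 6, -3c_1 + c_2 = -2; solving gives c_1 = 2, c_2 = 4.
Check: 2g1 + 4g2 = <6, -2>.

<2, 4>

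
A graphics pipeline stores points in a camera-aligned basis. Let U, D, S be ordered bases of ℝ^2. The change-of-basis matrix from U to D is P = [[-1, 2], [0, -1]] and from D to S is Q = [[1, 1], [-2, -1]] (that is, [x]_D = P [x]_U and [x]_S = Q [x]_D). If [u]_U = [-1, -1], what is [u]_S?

Composing the changes, [u]_S = Q P [u]_U.
Q P = [[-1, 1], [2, -3]]; applying this to [-1, -1] gives [0, 1].

[0, 1]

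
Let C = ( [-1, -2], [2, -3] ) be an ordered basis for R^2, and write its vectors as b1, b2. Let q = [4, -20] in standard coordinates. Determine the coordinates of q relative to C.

[4, 4]

We seek scalars with c_1 b1 + c_2 b2 = q; equivalently solve M c = q where the columns of M are b1, b2.
System: -c_1 + 2c_2 = 4, -2c_1 - 3c_2 = -20; solving gives c_1 = 4, c_2 = 4.
Check: 4b1 + 4b2 = [4, -20].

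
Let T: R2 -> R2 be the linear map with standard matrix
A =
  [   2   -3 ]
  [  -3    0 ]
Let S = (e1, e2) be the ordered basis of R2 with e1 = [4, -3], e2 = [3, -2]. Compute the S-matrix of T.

The j-th column of [T]_S is [T(ej)]_S.
T(e1) = A e1 = [17, -12] = 2e1 + 3e2, so column 1 is [2, 3].
Repeating for e2 and assembling the columns gives [[2, 3], [3, 0]].

[[2, 3], [3, 0]]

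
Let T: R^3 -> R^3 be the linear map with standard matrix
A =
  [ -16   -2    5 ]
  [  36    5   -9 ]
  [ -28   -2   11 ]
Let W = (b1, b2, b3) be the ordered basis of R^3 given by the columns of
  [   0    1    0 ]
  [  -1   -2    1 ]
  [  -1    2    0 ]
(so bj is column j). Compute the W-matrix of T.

The j-th column of [T]_W is [T(bj)]_W.
T(b1) = A b1 = [-3, 4, -9] = 3b1 - 3b2 + b3, so column 1 is [3, -3, 1].
Repeating for b2, b3 and assembling the columns gives [[3, -2, -2], [-3, -2, -2], [1, 2, -1]].

[[3, -2, -2], [-3, -2, -2], [1, 2, -1]]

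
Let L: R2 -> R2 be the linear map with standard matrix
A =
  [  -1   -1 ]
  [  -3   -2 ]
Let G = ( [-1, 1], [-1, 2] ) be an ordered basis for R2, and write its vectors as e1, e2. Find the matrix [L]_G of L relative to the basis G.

[[-1, 3], [1, -2]]

With P the matrix whose columns are e1, e2, [L]_G = P^(-1) A P.
Column by column: L(e1) = A e1 = [0, 1]; its G-coordinates [-1, 1] give column 1.
Continuing for each basis vector yields [L]_G = [[-1, 3], [1, -2]].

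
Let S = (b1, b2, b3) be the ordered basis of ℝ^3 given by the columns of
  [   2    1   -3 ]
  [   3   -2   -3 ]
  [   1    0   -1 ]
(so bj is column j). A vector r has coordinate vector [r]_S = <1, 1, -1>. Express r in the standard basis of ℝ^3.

<6, 4, 2>

By definition r = b1 + b2 - b3.
Summing componentwise gives <6, 4, 2>.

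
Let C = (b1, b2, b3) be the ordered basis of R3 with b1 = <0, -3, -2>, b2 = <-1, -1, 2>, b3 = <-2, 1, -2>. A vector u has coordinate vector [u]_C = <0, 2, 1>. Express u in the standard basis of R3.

By definition u = 0·b1 + 2b2 + b3.
Summing componentwise gives <-4, -1, 2>.

<-4, -1, 2>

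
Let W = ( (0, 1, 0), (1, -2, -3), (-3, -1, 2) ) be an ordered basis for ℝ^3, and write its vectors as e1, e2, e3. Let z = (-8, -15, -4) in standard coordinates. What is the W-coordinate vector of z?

(-3, 4, 4)

Write z = c_1 e1 + ... + c_3 e3 and solve for the c_i.
Row-reducing the augmented matrix [M | z] gives c = (-3, 4, 4).
Check: -3e1 + 4e2 + 4e3 = (-8, -15, -4).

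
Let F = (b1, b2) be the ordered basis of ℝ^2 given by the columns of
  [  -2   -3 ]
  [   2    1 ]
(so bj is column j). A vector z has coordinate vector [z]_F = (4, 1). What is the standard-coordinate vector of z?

z = M [z]_F, where M has columns b1, b2.
Carrying out the matrix-vector product, z = (-11, 9).

(-11, 9)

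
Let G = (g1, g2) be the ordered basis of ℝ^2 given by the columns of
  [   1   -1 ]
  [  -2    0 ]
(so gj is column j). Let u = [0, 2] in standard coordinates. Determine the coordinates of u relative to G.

[-1, -1]

Write u = c_1 g1 + c_2 g2 and solve for the c_i.
System: c_1 - c_2 = 0, -2c_1 + 0c_2 = 2; solving gives c_1 = -1, c_2 = -1.
Check: -g1 - g2 = [0, 2].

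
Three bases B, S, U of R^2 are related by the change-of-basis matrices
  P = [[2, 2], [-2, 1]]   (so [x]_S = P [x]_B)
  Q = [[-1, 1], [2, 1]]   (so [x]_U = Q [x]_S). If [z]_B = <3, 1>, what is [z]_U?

<-13, 11>

Composing the changes, [z]_U = Q P [z]_B.
Q P = [[-4, -1], [2, 5]]; applying this to <3, 1> gives <-13, 11>.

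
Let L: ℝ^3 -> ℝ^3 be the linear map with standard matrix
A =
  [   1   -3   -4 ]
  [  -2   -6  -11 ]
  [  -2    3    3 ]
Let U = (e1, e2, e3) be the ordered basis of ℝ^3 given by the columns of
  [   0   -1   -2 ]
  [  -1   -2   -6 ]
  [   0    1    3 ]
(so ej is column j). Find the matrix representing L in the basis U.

The j-th column of [L]_U is [L(ej)]_U.
L(e1) = A e1 = <3, 6, -3> = 0·e1 - 3e2 + 0·e3, so column 1 is <0, -3, 0>.
Repeating for e2, e3 and assembling the columns gives [[0, -1, 3], [-3, -1, -2], [0, 0, -1]].

[[0, -1, 3], [-3, -1, -2], [0, 0, -1]]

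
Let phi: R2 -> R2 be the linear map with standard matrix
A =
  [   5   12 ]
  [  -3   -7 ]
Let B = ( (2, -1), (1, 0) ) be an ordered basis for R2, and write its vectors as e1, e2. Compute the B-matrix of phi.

[[-1, 3], [0, -1]]

The j-th column of [phi]_B is [phi(ej)]_B.
phi(e1) = A e1 = (-2, 1) = -e1 + 0·e2, so column 1 is (-1, 0).
Repeating for e2 and assembling the columns gives [[-1, 3], [0, -1]].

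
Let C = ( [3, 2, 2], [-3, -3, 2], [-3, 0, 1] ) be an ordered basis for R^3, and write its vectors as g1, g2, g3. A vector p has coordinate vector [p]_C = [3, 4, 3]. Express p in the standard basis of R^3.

By definition p = 3g1 + 4g2 + 3g3.
Summing componentwise gives [-12, -6, 17].

[-12, -6, 17]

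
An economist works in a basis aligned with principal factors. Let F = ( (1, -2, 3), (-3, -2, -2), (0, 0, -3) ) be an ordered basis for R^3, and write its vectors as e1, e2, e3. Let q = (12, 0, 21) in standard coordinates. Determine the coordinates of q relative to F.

(3, -3, -2)

We seek scalars with c_1 e1 + ... + c_3 e3 = q; equivalently solve M c = q where the columns of M are e1, ..., e3.
Solving this 3x3 system gives c = (3, -3, -2).
Check: 3e1 - 3e2 - 2e3 = (12, 0, 21).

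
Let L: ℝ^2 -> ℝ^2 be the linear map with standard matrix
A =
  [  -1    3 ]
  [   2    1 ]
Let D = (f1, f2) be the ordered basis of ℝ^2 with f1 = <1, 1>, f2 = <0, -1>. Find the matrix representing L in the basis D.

The j-th column of [L]_D is [L(fj)]_D.
L(f1) = A f1 = <2, 3> = 2f1 - f2, so column 1 is <2, -1>.
Repeating for f2 and assembling the columns gives [[2, -3], [-1, -2]].

[[2, -3], [-1, -2]]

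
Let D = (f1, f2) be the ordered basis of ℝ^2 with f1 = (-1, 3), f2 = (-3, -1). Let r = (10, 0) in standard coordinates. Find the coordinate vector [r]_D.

(-1, -3)

Write r = c_1 f1 + c_2 f2 and solve for the c_i.
System: -c_1 - 3c_2 = 10, 3c_1 - c_2 = 0; solving gives c_1 = -1, c_2 = -3.
Check: -f1 - 3f2 = (10, 0).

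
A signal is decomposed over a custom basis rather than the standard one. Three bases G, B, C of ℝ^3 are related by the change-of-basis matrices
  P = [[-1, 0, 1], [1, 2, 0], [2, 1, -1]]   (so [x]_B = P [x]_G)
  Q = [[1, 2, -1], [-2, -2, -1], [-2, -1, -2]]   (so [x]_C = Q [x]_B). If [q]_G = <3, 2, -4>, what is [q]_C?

Composing the changes, [q]_C = Q P [q]_G.
Q P = [[-1, 3, 2], [-2, -5, -1], [-3, -4, 0]]; applying this to <3, 2, -4> gives <-5, -12, -17>.

<-5, -12, -17>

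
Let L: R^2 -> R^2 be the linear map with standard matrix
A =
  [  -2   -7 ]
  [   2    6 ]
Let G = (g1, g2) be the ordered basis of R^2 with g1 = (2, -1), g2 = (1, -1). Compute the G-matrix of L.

[[1, 1], [1, 3]]

The j-th column of [L]_G is [L(gj)]_G.
L(g1) = A g1 = (3, -2) = g1 + g2, so column 1 is (1, 1).
Repeating for g2 and assembling the columns gives [[1, 1], [1, 3]].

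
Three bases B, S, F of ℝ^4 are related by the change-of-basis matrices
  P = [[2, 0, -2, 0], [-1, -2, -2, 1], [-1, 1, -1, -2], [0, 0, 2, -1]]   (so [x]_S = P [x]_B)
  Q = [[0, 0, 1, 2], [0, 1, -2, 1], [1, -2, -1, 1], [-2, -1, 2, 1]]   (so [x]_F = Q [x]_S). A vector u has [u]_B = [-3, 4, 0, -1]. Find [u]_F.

[11, -23, -2, 37]

Apply P to get S-coordinates [-6, -6, 9, 1], then Q to get F-coordinates.
The result is [u]_F = [11, -23, -2, 37].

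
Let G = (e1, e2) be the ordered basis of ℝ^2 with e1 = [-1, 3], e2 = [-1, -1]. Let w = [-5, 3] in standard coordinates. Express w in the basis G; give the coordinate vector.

[2, 3]

[w]_G is the unique c with M c = w, where M has columns e1, e2.
System: -c_1 - c_2 = -5, 3c_1 - c_2 = 3; solving gives c_1 = 2, c_2 = 3.
Check: 2e1 + 3e2 = [-5, 3].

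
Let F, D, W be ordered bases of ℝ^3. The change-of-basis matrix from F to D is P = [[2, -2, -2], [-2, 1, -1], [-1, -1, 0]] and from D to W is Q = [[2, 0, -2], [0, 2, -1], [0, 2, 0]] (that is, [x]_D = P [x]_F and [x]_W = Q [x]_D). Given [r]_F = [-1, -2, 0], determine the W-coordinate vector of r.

First [r]_D = P [r]_F = [2, 0, 3].
Then [r]_W = Q [r]_D = [-2, -3, 0].

[-2, -3, 0]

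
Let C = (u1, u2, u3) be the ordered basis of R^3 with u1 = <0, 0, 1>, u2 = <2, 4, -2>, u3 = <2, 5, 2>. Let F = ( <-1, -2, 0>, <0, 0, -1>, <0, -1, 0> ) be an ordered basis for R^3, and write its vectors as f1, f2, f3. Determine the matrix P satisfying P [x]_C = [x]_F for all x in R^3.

[[0, -2, -2], [-1, 2, -2], [0, 0, -1]]

Take x = uj: its C-coordinates are the j-th standard unit vector, so P e_j — column j of P — equals [uj]_F.
u1 = 0·f1 - f2 + 0·f3, giving column 1 = <0, -1, 0>; repeating for each j gives P = [[0, -2, -2], [-1, 2, -2], [0, 0, -1]].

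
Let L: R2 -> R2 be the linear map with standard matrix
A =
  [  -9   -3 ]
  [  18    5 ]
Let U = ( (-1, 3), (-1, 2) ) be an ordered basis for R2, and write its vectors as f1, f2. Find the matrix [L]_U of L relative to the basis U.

[[-3, -2], [3, -1]]

Let P have columns f1, f2. Then [L]_U = P^(-1) A P.
Here det P = 1, so P^(-1) is integer; computing A P first and then P^(-1)(A P) gives [[-3, -2], [3, -1]].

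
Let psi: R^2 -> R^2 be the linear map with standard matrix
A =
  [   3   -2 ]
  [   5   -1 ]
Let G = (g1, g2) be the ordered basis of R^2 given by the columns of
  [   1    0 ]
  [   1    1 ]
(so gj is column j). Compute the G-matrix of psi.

[[1, -2], [3, 1]]

With P the matrix whose columns are g1, g2, [psi]_G = P^(-1) A P.
Column by column: psi(g1) = A g1 = <1, 4>; its G-coordinates <1, 3> give column 1.
Continuing for each basis vector yields [psi]_G = [[1, -2], [3, 1]].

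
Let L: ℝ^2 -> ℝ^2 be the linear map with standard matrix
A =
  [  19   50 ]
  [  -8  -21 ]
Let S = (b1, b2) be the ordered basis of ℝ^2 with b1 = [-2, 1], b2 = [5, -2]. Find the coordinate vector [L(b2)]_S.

Compute L(b2) = A b2 = [-5, 2] in standard coordinates.
Then write this in S-coordinates: solve for y in y_1 b1 + y_2 b2 = [-5, 2].
This gives y = [0, -1], which is column 2 of [L]_S.

[0, -1]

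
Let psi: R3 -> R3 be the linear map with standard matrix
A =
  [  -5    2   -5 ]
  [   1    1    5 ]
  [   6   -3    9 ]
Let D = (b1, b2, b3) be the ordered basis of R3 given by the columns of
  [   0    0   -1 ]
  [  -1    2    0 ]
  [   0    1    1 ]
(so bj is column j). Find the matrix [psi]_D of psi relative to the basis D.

[[3, -3, 2], [1, 2, 3], [2, 1, 0]]

With P the matrix whose columns are b1, ..., b3, [psi]_D = P^(-1) A P.
Column by column: psi(b1) = A b1 = <-2, -1, 3>; its D-coordinates <3, 1, 2> give column 1.
Continuing for each basis vector yields [psi]_D = [[3, -3, 2], [1, 2, 3], [2, 1, 0]].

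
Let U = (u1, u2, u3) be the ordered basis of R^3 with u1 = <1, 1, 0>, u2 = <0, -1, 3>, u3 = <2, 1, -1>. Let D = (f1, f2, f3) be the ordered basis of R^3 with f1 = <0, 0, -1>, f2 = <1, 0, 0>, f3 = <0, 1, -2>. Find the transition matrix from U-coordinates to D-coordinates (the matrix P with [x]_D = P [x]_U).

[[-2, -1, -1], [1, 0, 2], [1, -1, 1]]

Column j of P is [uj]_D, since P maps U-coordinates to D-coordinates.
Expressing u1 in D: u1 = -2f1 + f2 + f3, so column 1 of P is <-2, 1, 1>.
Doing the same for each uj gives P = [[-2, -1, -1], [1, 0, 2], [1, -1, 1]].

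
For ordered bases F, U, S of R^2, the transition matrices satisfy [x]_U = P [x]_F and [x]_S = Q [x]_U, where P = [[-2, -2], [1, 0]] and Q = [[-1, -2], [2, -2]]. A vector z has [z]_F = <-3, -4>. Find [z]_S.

First [z]_U = P [z]_F = <14, -3>.
Then [z]_S = Q [z]_U = <-8, 34>.

<-8, 34>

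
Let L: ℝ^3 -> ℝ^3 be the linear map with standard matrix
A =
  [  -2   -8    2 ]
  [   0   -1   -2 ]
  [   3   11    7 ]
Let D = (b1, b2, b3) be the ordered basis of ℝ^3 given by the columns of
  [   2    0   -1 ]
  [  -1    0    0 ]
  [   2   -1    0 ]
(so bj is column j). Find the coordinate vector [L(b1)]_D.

Column 1 of [L]_D is the D-coordinate vector of L(b1).
In standard coordinates L(b1) = A b1 = <8, -3, 9>.
Converting to D: <8, -3, 9> = 3b1 - 3b2 - 2b3, so the coordinate vector is <3, -3, -2>.

<3, -3, -2>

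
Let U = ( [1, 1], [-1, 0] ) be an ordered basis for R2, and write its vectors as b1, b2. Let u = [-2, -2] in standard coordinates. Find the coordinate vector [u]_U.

[-2, 0]

We seek scalars with c_1 b1 + c_2 b2 = u; equivalently solve M c = u where the columns of M are b1, b2.
System: c_1 - c_2 = -2, c_1 + 0c_2 = -2; solving gives c_1 = -2, c_2 = 0.
Check: -2b1 + 0·b2 = [-2, -2].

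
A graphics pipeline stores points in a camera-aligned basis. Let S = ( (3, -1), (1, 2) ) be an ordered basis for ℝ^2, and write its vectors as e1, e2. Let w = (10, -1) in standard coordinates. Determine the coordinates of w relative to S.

(3, 1)

Write w = c_1 e1 + c_2 e2 and solve for the c_i.
System: 3c_1 + c_2 = 10, -c_1 + 2c_2 = -1; solving gives c_1 = 3, c_2 = 1.
Check: 3e1 + e2 = (10, -1).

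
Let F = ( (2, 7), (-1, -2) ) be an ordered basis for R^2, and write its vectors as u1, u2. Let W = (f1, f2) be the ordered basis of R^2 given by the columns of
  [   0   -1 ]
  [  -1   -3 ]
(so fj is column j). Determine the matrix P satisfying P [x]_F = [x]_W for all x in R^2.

[[-1, -1], [-2, 1]]

Let M have columns uj and N have columns fj. Then for every x, N [x]_W = x = M [x]_F, so P = N^(-1) M.
Since det N = -1, N^(-1) has integer entries; multiplying gives P = [[-1, -1], [-2, 1]].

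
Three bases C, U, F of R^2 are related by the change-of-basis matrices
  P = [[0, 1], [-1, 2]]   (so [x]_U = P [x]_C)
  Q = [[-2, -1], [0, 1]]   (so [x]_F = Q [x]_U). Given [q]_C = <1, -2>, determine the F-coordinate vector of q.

Apply P to get U-coordinates <-2, -5>, then Q to get F-coordinates.
The result is [q]_F = <9, -5>.

<9, -5>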